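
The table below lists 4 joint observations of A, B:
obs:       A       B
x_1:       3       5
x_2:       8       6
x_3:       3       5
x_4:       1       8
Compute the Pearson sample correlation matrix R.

Step 1 — column means:
  mean(A) = (3 + 8 + 3 + 1) / 4 = 15/4 = 3.75
  mean(B) = (5 + 6 + 5 + 8) / 4 = 24/4 = 6

Step 2 — sample variances and covariances s[i,j] = (1/(n-1)) · Σ_k (x_{k,i} - mean_i) · (x_{k,j} - mean_j), with n-1 = 3:
  s[A,A] = ((-0.75)·(-0.75) + (4.25)·(4.25) + (-0.75)·(-0.75) + (-2.75)·(-2.75)) / 3 = 26.75/3 = 8.9167
  s[A,B] = ((-0.75)·(-1) + (4.25)·(0) + (-0.75)·(-1) + (-2.75)·(2)) / 3 = -4/3 = -1.3333
  s[B,B] = ((-1)·(-1) + (0)·(0) + (-1)·(-1) + (2)·(2)) / 3 = 6/3 = 2
  Sample standard deviations s_i = √(s[i,i]):
  s(A) = √(8.9167) = 2.9861
  s(B) = √(2) = 1.4142

Step 3 — r_{ij} = s_{ij} / (s_i · s_j):
  r[A,A] = 1 (diagonal).
  r[A,B] = -1.3333 / (2.9861 · 1.4142) = -1.3333 / 4.223 = -0.3157
  r[B,B] = 1 (diagonal).

R is symmetric with unit diagonal. Assembling:

R = [[1, -0.3157],
 [-0.3157, 1]]


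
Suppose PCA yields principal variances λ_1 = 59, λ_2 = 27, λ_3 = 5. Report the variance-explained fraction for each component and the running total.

Step 1 — total variance = trace(Sigma) = Σ λ_i = 59 + 27 + 5 = 91.

Step 2 — fraction explained by component i = λ_i / Σ λ:
  PC1: 59/91 = 0.6484
  PC2: 27/91 = 0.2967
  PC3: 5/91 = 0.0549

Step 3 — cumulative fraction after k components = (λ_1 + ... + λ_k) / Σ λ:
  k = 1: 59/91 = 0.6484
  k = 2: (59 + 27)/91 = 86/91 = 0.9451
  k = 3: (59 + 27 + 5)/91 = 91/91 = 1

Summary (fraction, with percent):

explained: PC1 0.6484 (64.84%), PC2 0.2967 (29.67%), PC3 0.0549 (5.49%);  cumulative: 0.6484, 0.9451, 1


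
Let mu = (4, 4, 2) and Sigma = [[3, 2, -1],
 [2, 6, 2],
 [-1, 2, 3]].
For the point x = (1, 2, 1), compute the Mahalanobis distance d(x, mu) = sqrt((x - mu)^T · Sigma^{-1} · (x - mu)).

Step 1 — centre the observation: (x - mu) = (-3, -2, -1).

Step 2 — invert Sigma (cofactor / det for 3×3, or solve directly):
  Sigma^{-1} = [[0.875, -0.5, 0.625],
 [-0.5, 0.5, -0.5],
 [0.625, -0.5, 0.875]].

Step 3 — form the quadratic (x - mu)^T · Sigma^{-1} · (x - mu):
  Sigma^{-1} · (x - mu) = (-2.25, 1, -1.75).
  (x - mu)^T · [Sigma^{-1} · (x - mu)] = (-3)·(-2.25) + (-2)·(1) + (-1)·(-1.75) = 6.5.

Step 4 — take square root: d = √(6.5) ≈ 2.5495.

d(x, mu) = √(6.5) ≈ 2.5495


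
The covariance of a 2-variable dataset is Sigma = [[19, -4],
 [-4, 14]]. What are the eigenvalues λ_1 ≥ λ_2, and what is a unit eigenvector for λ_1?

Step 1 — characteristic polynomial of 2×2 Sigma:
  det(Sigma - λI) = λ² - trace · λ + det = 0.
  trace = 19 + 14 = 33, det = 19·14 - (-4)² = 250.
Step 2 — discriminant:
  Δ = trace² - 4·det = 1089 - 1000 = 89.
Step 3 — eigenvalues:
  λ = (trace ± √Δ)/2 = (33 ± 9.434)/2,
  λ_1 = 21.217,  λ_2 = 11.783.

Step 4 — unit eigenvector for λ_1: solve (Sigma - λ_1 I)v = 0. First row:
  (19 - 21.217)·v_x + (-4)·v_y = 0, i.e. (-2.217)·v_x + (-4)·v_y = 0,
  so v ∝ (b, λ_1 - a) = (-4, 2.217); multiply by -1 so the first entry is positive: u = (4, -2.217).
  ||u|| = √((4)² + (-2.217)²) = √(20.915) ≈ 4.5733,
  v_1 = u/||u|| ≈ (0.8746, -0.4848) (||v_1|| = 1).

λ_1 = 21.217,  λ_2 = 11.783;  v_1 ≈ (0.8746, -0.4848)


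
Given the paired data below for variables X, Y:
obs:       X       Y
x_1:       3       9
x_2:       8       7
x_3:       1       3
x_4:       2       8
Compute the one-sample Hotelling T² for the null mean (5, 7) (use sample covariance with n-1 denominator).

Step 1 — sample mean vector:
  mean(X) = (3 + 8 + 1 + 2) / 4 = 14/4 = 3.5
  mean(Y) = (9 + 7 + 3 + 8) / 4 = 27/4 = 6.75
  x̄ = (3.5, 6.75),  deviation x̄ - mu_0 = (3.5, 6.75) - (5, 7) = (-1.5, -0.25).

Step 2 — sample covariance matrix, S[i,j] = (1/(n-1)) · Σ_k (x_{k,i} - mean_i) · (x_{k,j} - mean_j), divisor n-1 = 3:
  S[X,X] = ((-0.5)·(-0.5) + (4.5)·(4.5) + (-2.5)·(-2.5) + (-1.5)·(-1.5)) / 3 = 29/3 = 9.6667
  S[X,Y] = ((-0.5)·(2.25) + (4.5)·(0.25) + (-2.5)·(-3.75) + (-1.5)·(1.25)) / 3 = 7.5/3 = 2.5
  S[Y,Y] = ((2.25)·(2.25) + (0.25)·(0.25) + (-3.75)·(-3.75) + (1.25)·(1.25)) / 3 = 20.75/3 = 6.9167
  S = [[9.6667, 2.5],
 [2.5, 6.9167]].

Step 3 — invert S. det(S) = 9.6667·6.9167 - (2.5)² = 60.6111.
  S^{-1} = (1/det) · [[d, -b], [-b, a]] = [[0.1141, -0.0412],
 [-0.0412, 0.1595]].

Step 4 — quadratic form (x̄ - mu_0)^T · S^{-1} · (x̄ - mu_0):
  S^{-1} · (x̄ - mu_0) = (-0.1609, 0.022),
  (x̄ - mu_0)^T · [...] = (-1.5)·(-0.1609) + (-0.25)·(0.022) = 0.2358.

Step 5 — scale by n: T² = 4 · 0.2358 = 0.9432.

T² ≈ 0.9432


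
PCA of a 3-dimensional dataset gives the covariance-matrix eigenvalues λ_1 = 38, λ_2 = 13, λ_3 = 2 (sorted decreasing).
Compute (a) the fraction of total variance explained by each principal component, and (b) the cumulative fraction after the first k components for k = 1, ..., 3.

Step 1 — total variance = trace(Sigma) = Σ λ_i = 38 + 13 + 2 = 53.

Step 2 — fraction explained by component i = λ_i / Σ λ:
  PC1: 38/53 = 0.717
  PC2: 13/53 = 0.2453
  PC3: 2/53 = 0.0377

Step 3 — cumulative fraction after k components = (λ_1 + ... + λ_k) / Σ λ:
  k = 1: 38/53 = 0.717
  k = 2: (38 + 13)/53 = 51/53 = 0.9623
  k = 3: (38 + 13 + 2)/53 = 53/53 = 1

Summary (fraction, with percent):

explained: PC1 0.717 (71.7%), PC2 0.2453 (24.53%), PC3 0.0377 (3.77%);  cumulative: 0.717, 0.9623, 1


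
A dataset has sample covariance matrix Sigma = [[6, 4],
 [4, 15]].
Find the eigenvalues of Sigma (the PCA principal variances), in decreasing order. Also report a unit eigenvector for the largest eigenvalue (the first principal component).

Step 1 — characteristic polynomial of 2×2 Sigma:
  det(Sigma - λI) = λ² - trace · λ + det = 0.
  trace = 6 + 15 = 21, det = 6·15 - (4)² = 74.
Step 2 — discriminant:
  Δ = trace² - 4·det = 441 - 296 = 145.
Step 3 — eigenvalues:
  λ = (trace ± √Δ)/2 = (21 ± 12.0416)/2,
  λ_1 = 16.5208,  λ_2 = 4.4792.

Step 4 — unit eigenvector for λ_1: solve (Sigma - λ_1 I)v = 0. First row:
  (6 - 16.5208)·v_x + (4)·v_y = 0, i.e. (-10.5208)·v_x + (4)·v_y = 0,
  so v ∝ (b, λ_1 - a) = (4, 10.5208) = u.
  ||u|| = √((4)² + (10.5208)²) = √(126.6872) ≈ 11.2555,
  v_1 = u/||u|| ≈ (0.3554, 0.9347) (||v_1|| = 1).

λ_1 = 16.5208,  λ_2 = 4.4792;  v_1 ≈ (0.3554, 0.9347)


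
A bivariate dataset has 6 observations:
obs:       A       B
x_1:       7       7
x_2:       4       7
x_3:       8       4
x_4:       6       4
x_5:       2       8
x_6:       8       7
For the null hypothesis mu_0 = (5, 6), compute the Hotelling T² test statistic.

Step 1 — sample mean vector:
  mean(A) = (7 + 4 + 8 + 6 + 2 + 8) / 6 = 35/6 = 5.8333
  mean(B) = (7 + 7 + 4 + 4 + 8 + 7) / 6 = 37/6 = 6.1667
  x̄ = (5.8333, 6.1667),  deviation x̄ - mu_0 = (5.8333, 6.1667) - (5, 6) = (0.8333, 0.1667).

Step 2 — sample covariance matrix, S[i,j] = (1/(n-1)) · Σ_k (x_{k,i} - mean_i) · (x_{k,j} - mean_j), divisor n-1 = 5:
  S[A,A] = ((1.1667)·(1.1667) + (-1.8333)·(-1.8333) + (2.1667)·(2.1667) + (0.1667)·(0.1667) + (-3.8333)·(-3.8333) + (2.1667)·(2.1667)) / 5 = 28.8333/5 = 5.7667
  S[A,B] = ((1.1667)·(0.8333) + (-1.8333)·(0.8333) + (2.1667)·(-2.1667) + (0.1667)·(-2.1667) + (-3.8333)·(1.8333) + (2.1667)·(0.8333)) / 5 = -10.8333/5 = -2.1667
  S[B,B] = ((0.8333)·(0.8333) + (0.8333)·(0.8333) + (-2.1667)·(-2.1667) + (-2.1667)·(-2.1667) + (1.8333)·(1.8333) + (0.8333)·(0.8333)) / 5 = 14.8333/5 = 2.9667
  S = [[5.7667, -2.1667],
 [-2.1667, 2.9667]].

Step 3 — invert S. det(S) = 5.7667·2.9667 - (-2.1667)² = 12.4133.
  S^{-1} = (1/det) · [[d, -b], [-b, a]] = [[0.239, 0.1745],
 [0.1745, 0.4646]].

Step 4 — quadratic form (x̄ - mu_0)^T · S^{-1} · (x̄ - mu_0):
  S^{-1} · (x̄ - mu_0) = (0.2282, 0.2229),
  (x̄ - mu_0)^T · [...] = (0.8333)·(0.2282) + (0.1667)·(0.2229) = 0.2274.

Step 5 — scale by n: T² = 6 · 0.2274 = 1.3641.

T² ≈ 1.3641


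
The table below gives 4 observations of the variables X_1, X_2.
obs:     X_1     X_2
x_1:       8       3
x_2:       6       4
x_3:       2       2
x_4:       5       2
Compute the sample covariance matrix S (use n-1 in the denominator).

Step 1 — column means:
  mean(X_1) = (8 + 6 + 2 + 5) / 4 = 21/4 = 5.25
  mean(X_2) = (3 + 4 + 2 + 2) / 4 = 11/4 = 2.75

Step 2 — sample covariance S[i,j] = (1/(n-1)) · Σ_k (x_{k,i} - mean_i) · (x_{k,j} - mean_j), with n-1 = 3.
  S[X_1,X_1] = ((2.75)·(2.75) + (0.75)·(0.75) + (-3.25)·(-3.25) + (-0.25)·(-0.25)) / 3 = 18.75/3 = 6.25
  S[X_1,X_2] = ((2.75)·(0.25) + (0.75)·(1.25) + (-3.25)·(-0.75) + (-0.25)·(-0.75)) / 3 = 4.25/3 = 1.4167
  S[X_2,X_2] = ((0.25)·(0.25) + (1.25)·(1.25) + (-0.75)·(-0.75) + (-0.75)·(-0.75)) / 3 = 2.75/3 = 0.9167

S is symmetric (S[j,i] = S[i,j]). Assembling:

S = [[6.25, 1.4167],
 [1.4167, 0.9167]]


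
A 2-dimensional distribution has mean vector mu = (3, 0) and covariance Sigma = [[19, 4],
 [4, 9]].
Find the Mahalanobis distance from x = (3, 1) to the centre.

Step 1 — centre the observation: (x - mu) = (0, 1).

Step 2 — invert Sigma. det(Sigma) = 19·9 - (4)² = 155.
  Sigma^{-1} = (1/det) · [[d, -b], [-b, a]] = [[0.0581, -0.0258],
 [-0.0258, 0.1226]].

Step 3 — form the quadratic (x - mu)^T · Sigma^{-1} · (x - mu):
  Sigma^{-1} · (x - mu) = (-0.0258, 0.1226).
  (x - mu)^T · [Sigma^{-1} · (x - mu)] = (0)·(-0.0258) + (1)·(0.1226) = 0.1226.

Step 4 — take square root: d = √(0.1226) ≈ 0.3501.

d(x, mu) = √(0.1226) ≈ 0.3501


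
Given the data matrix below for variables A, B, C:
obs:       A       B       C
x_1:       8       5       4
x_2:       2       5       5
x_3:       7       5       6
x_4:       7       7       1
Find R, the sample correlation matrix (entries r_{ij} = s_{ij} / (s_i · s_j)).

Step 1 — column means:
  mean(A) = (8 + 2 + 7 + 7) / 4 = 24/4 = 6
  mean(B) = (5 + 5 + 5 + 7) / 4 = 22/4 = 5.5
  mean(C) = (4 + 5 + 6 + 1) / 4 = 16/4 = 4

Step 2 — sample variances and covariances s[i,j] = (1/(n-1)) · Σ_k (x_{k,i} - mean_i) · (x_{k,j} - mean_j), with n-1 = 3:
  s[A,A] = ((2)·(2) + (-4)·(-4) + (1)·(1) + (1)·(1)) / 3 = 22/3 = 7.3333
  s[A,B] = ((2)·(-0.5) + (-4)·(-0.5) + (1)·(-0.5) + (1)·(1.5)) / 3 = 2/3 = 0.6667
  s[A,C] = ((2)·(0) + (-4)·(1) + (1)·(2) + (1)·(-3)) / 3 = -5/3 = -1.6667
  s[B,B] = ((-0.5)·(-0.5) + (-0.5)·(-0.5) + (-0.5)·(-0.5) + (1.5)·(1.5)) / 3 = 3/3 = 1
  s[B,C] = ((-0.5)·(0) + (-0.5)·(1) + (-0.5)·(2) + (1.5)·(-3)) / 3 = -6/3 = -2
  s[C,C] = ((0)·(0) + (1)·(1) + (2)·(2) + (-3)·(-3)) / 3 = 14/3 = 4.6667
  Sample standard deviations s_i = √(s[i,i]):
  s(A) = √(7.3333) = 2.708
  s(B) = √(1) = 1
  s(C) = √(4.6667) = 2.1602

Step 3 — r_{ij} = s_{ij} / (s_i · s_j):
  r[A,A] = 1 (diagonal).
  r[A,B] = 0.6667 / (2.708 · 1) = 0.6667 / 2.708 = 0.2462
  r[A,C] = -1.6667 / (2.708 · 2.1602) = -1.6667 / 5.85 = -0.2849
  r[B,B] = 1 (diagonal).
  r[B,C] = -2 / (1 · 2.1602) = -2 / 2.1602 = -0.9258
  r[C,C] = 1 (diagonal).

R is symmetric with unit diagonal. Assembling:

R = [[1, 0.2462, -0.2849],
 [0.2462, 1, -0.9258],
 [-0.2849, -0.9258, 1]]


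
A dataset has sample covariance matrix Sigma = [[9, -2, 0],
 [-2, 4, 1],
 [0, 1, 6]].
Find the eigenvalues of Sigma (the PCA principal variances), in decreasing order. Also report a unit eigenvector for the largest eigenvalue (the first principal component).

Step 1 — characteristic polynomial p(λ) = det(λI - Sigma) = λ³ - tr·λ² + c_1·λ - det, where tr = trace, c_1 = sum of the principal 2×2 minors, det = det(Sigma):
  tr = 9 + 4 + 6 = 19,
  c_1 = (9·4 - (-2)²) + (9·6 - (0)²) + (4·6 - (1)²) = 32 + 54 + 23 = 109,
  det = 9·(4·6 - (1)²) - (-2)·((-2)·6 - (1)·(0)) + (0)·((-2)·(1) - 4·(0)) = 9·(23) - (-2)·(-12) + (0)·(-2) = 183.
  So p(λ) = λ³ - 19λ² + 109λ - 183.
Step 2 — look for an integer root (rational root theorem: any rational root is an integer divisor of 183). Testing λ = 3:
  p(3) = 27 - 171 + 327 - 183 = 0  ✓
  Dividing out (λ - 3): p(λ) = (λ - 3)(λ² - 16λ + 61).
Step 3 — remaining eigenvalues from the quadratic λ² - 16λ + 61 = 0:
  Δ = 16² - 4·61 = 256 - 244 = 12,  λ = (16 ± √12)/2 = (16 ± 3.4641)/2 ≈ 9.7321 or 6.2679.
  Sorted: λ_1 = 9.7321,  λ_2 = 6.2679,  λ_3 = 3  (check: sum = 19 = tr ✓).

Step 4 — unit eigenvector for λ_1 ≈ 9.7321: v spans the null space of (Sigma - λ_1 I), whose rows are
  r_1 = (-0.7321, -2, 0),  r_2 = (-2, -5.7321, 1),  r_3 = (0, 1, -3.7321).
  v is orthogonal to every row, so take v ∝ r_2 × r_3 = ((-5.7321)·(-3.7321) - (1)·(1), (1)·(0) - (-2)·(-3.7321), (-2)·(1) - (-5.7321)·(0)) ≈ (20.3923, -7.4641, -2).
  Let u = (20.3923, -7.4641, -2).
  ||u|| = √((20.3923)² + (-7.4641)² + (-2)²) = √(475.5589) ≈ 21.8073,  v_1 = u/||u|| ≈ (0.9351, -0.3423, -0.0917) (||v_1|| = 1).

λ_1 = 9.7321,  λ_2 = 6.2679,  λ_3 = 3;  v_1 ≈ (0.9351, -0.3423, -0.0917)


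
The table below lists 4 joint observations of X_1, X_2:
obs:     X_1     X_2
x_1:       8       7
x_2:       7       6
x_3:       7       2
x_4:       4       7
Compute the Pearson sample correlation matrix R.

Step 1 — column means:
  mean(X_1) = (8 + 7 + 7 + 4) / 4 = 26/4 = 6.5
  mean(X_2) = (7 + 6 + 2 + 7) / 4 = 22/4 = 5.5

Step 2 — sample variances and covariances s[i,j] = (1/(n-1)) · Σ_k (x_{k,i} - mean_i) · (x_{k,j} - mean_j), with n-1 = 3:
  s[X_1,X_1] = ((1.5)·(1.5) + (0.5)·(0.5) + (0.5)·(0.5) + (-2.5)·(-2.5)) / 3 = 9/3 = 3
  s[X_1,X_2] = ((1.5)·(1.5) + (0.5)·(0.5) + (0.5)·(-3.5) + (-2.5)·(1.5)) / 3 = -3/3 = -1
  s[X_2,X_2] = ((1.5)·(1.5) + (0.5)·(0.5) + (-3.5)·(-3.5) + (1.5)·(1.5)) / 3 = 17/3 = 5.6667
  Sample standard deviations s_i = √(s[i,i]):
  s(X_1) = √(3) = 1.7321
  s(X_2) = √(5.6667) = 2.3805

Step 3 — r_{ij} = s_{ij} / (s_i · s_j):
  r[X_1,X_1] = 1 (diagonal).
  r[X_1,X_2] = -1 / (1.7321 · 2.3805) = -1 / 4.1231 = -0.2425
  r[X_2,X_2] = 1 (diagonal).

R is symmetric with unit diagonal. Assembling:

R = [[1, -0.2425],
 [-0.2425, 1]]


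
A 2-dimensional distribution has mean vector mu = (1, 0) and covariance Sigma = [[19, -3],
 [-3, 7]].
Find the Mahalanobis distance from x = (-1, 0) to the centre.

Step 1 — centre the observation: (x - mu) = (-2, 0).

Step 2 — invert Sigma. det(Sigma) = 19·7 - (-3)² = 124.
  Sigma^{-1} = (1/det) · [[d, -b], [-b, a]] = [[0.0565, 0.0242],
 [0.0242, 0.1532]].

Step 3 — form the quadratic (x - mu)^T · Sigma^{-1} · (x - mu):
  Sigma^{-1} · (x - mu) = (-0.1129, -0.0484).
  (x - mu)^T · [Sigma^{-1} · (x - mu)] = (-2)·(-0.1129) + (0)·(-0.0484) = 0.2258.

Step 4 — take square root: d = √(0.2258) ≈ 0.4752.

d(x, mu) = √(0.2258) ≈ 0.4752


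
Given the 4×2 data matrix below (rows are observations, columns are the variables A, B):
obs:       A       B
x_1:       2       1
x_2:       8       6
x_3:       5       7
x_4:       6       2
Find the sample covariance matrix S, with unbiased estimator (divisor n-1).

Step 1 — column means:
  mean(A) = (2 + 8 + 5 + 6) / 4 = 21/4 = 5.25
  mean(B) = (1 + 6 + 7 + 2) / 4 = 16/4 = 4

Step 2 — sample covariance S[i,j] = (1/(n-1)) · Σ_k (x_{k,i} - mean_i) · (x_{k,j} - mean_j), with n-1 = 3.
  S[A,A] = ((-3.25)·(-3.25) + (2.75)·(2.75) + (-0.25)·(-0.25) + (0.75)·(0.75)) / 3 = 18.75/3 = 6.25
  S[A,B] = ((-3.25)·(-3) + (2.75)·(2) + (-0.25)·(3) + (0.75)·(-2)) / 3 = 13/3 = 4.3333
  S[B,B] = ((-3)·(-3) + (2)·(2) + (3)·(3) + (-2)·(-2)) / 3 = 26/3 = 8.6667

S is symmetric (S[j,i] = S[i,j]). Assembling:

S = [[6.25, 4.3333],
 [4.3333, 8.6667]]


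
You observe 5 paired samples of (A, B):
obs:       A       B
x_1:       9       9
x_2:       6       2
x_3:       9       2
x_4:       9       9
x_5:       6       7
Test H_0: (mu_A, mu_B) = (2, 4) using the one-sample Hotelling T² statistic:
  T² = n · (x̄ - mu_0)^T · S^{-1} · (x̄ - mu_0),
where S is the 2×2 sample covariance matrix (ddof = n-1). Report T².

Step 1 — sample mean vector:
  mean(A) = (9 + 6 + 9 + 9 + 6) / 5 = 39/5 = 7.8
  mean(B) = (9 + 2 + 2 + 9 + 7) / 5 = 29/5 = 5.8
  x̄ = (7.8, 5.8),  deviation x̄ - mu_0 = (7.8, 5.8) - (2, 4) = (5.8, 1.8).

Step 2 — sample covariance matrix, S[i,j] = (1/(n-1)) · Σ_k (x_{k,i} - mean_i) · (x_{k,j} - mean_j), divisor n-1 = 4:
  S[A,A] = ((1.2)·(1.2) + (-1.8)·(-1.8) + (1.2)·(1.2) + (1.2)·(1.2) + (-1.8)·(-1.8)) / 4 = 10.8/4 = 2.7
  S[A,B] = ((1.2)·(3.2) + (-1.8)·(-3.8) + (1.2)·(-3.8) + (1.2)·(3.2) + (-1.8)·(1.2)) / 4 = 7.8/4 = 1.95
  S[B,B] = ((3.2)·(3.2) + (-3.8)·(-3.8) + (-3.8)·(-3.8) + (3.2)·(3.2) + (1.2)·(1.2)) / 4 = 50.8/4 = 12.7
  S = [[2.7, 1.95],
 [1.95, 12.7]].

Step 3 — invert S. det(S) = 2.7·12.7 - (1.95)² = 30.4875.
  S^{-1} = (1/det) · [[d, -b], [-b, a]] = [[0.4166, -0.064],
 [-0.064, 0.0886]].

Step 4 — quadratic form (x̄ - mu_0)^T · S^{-1} · (x̄ - mu_0):
  S^{-1} · (x̄ - mu_0) = (2.3009, -0.2116),
  (x̄ - mu_0)^T · [...] = (5.8)·(2.3009) + (1.8)·(-0.2116) = 12.9647.

Step 5 — scale by n: T² = 5 · 12.9647 = 64.8233.

T² ≈ 64.8233


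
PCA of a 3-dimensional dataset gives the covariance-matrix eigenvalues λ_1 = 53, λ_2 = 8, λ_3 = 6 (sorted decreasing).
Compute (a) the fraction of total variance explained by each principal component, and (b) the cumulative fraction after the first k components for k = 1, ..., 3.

Step 1 — total variance = trace(Sigma) = Σ λ_i = 53 + 8 + 6 = 67.

Step 2 — fraction explained by component i = λ_i / Σ λ:
  PC1: 53/67 = 0.791
  PC2: 8/67 = 0.1194
  PC3: 6/67 = 0.0896

Step 3 — cumulative fraction after k components = (λ_1 + ... + λ_k) / Σ λ:
  k = 1: 53/67 = 0.791
  k = 2: (53 + 8)/67 = 61/67 = 0.9104
  k = 3: (53 + 8 + 6)/67 = 67/67 = 1

Summary (fraction, with percent):

explained: PC1 0.791 (79.1%), PC2 0.1194 (11.94%), PC3 0.0896 (8.96%);  cumulative: 0.791, 0.9104, 1


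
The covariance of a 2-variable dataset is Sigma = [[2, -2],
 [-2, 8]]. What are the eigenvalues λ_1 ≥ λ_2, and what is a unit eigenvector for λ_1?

Step 1 — characteristic polynomial of 2×2 Sigma:
  det(Sigma - λI) = λ² - trace · λ + det = 0.
  trace = 2 + 8 = 10, det = 2·8 - (-2)² = 12.
Step 2 — discriminant:
  Δ = trace² - 4·det = 100 - 48 = 52.
Step 3 — eigenvalues:
  λ = (trace ± √Δ)/2 = (10 ± 7.2111)/2,
  λ_1 = 8.6056,  λ_2 = 1.3944.

Step 4 — unit eigenvector for λ_1: solve (Sigma - λ_1 I)v = 0. First row:
  (2 - 8.6056)·v_x + (-2)·v_y = 0, i.e. (-6.6056)·v_x + (-2)·v_y = 0,
  so v ∝ (b, λ_1 - a) = (-2, 6.6056); multiply by -1 so the first entry is positive: u = (2, -6.6056).
  ||u|| = √((2)² + (-6.6056)²) = √(47.6333) ≈ 6.9017,
  v_1 = u/||u|| ≈ (0.2898, -0.9571) (||v_1|| = 1).

λ_1 = 8.6056,  λ_2 = 1.3944;  v_1 ≈ (0.2898, -0.9571)


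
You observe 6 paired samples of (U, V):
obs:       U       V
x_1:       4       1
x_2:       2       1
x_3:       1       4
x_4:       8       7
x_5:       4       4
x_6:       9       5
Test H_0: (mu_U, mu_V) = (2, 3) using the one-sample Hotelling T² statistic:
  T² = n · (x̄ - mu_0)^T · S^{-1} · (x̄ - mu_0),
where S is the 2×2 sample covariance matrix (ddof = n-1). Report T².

Step 1 — sample mean vector:
  mean(U) = (4 + 2 + 1 + 8 + 4 + 9) / 6 = 28/6 = 4.6667
  mean(V) = (1 + 1 + 4 + 7 + 4 + 5) / 6 = 22/6 = 3.6667
  x̄ = (4.6667, 3.6667),  deviation x̄ - mu_0 = (4.6667, 3.6667) - (2, 3) = (2.6667, 0.6667).

Step 2 — sample covariance matrix, S[i,j] = (1/(n-1)) · Σ_k (x_{k,i} - mean_i) · (x_{k,j} - mean_j), divisor n-1 = 5:
  S[U,U] = ((-0.6667)·(-0.6667) + (-2.6667)·(-2.6667) + (-3.6667)·(-3.6667) + (3.3333)·(3.3333) + (-0.6667)·(-0.6667) + (4.3333)·(4.3333)) / 5 = 51.3333/5 = 10.2667
  S[U,V] = ((-0.6667)·(-2.6667) + (-2.6667)·(-2.6667) + (-3.6667)·(0.3333) + (3.3333)·(3.3333) + (-0.6667)·(0.3333) + (4.3333)·(1.3333)) / 5 = 24.3333/5 = 4.8667
  S[V,V] = ((-2.6667)·(-2.6667) + (-2.6667)·(-2.6667) + (0.3333)·(0.3333) + (3.3333)·(3.3333) + (0.3333)·(0.3333) + (1.3333)·(1.3333)) / 5 = 27.3333/5 = 5.4667
  S = [[10.2667, 4.8667],
 [4.8667, 5.4667]].

Step 3 — invert S. det(S) = 10.2667·5.4667 - (4.8667)² = 32.44.
  S^{-1} = (1/det) · [[d, -b], [-b, a]] = [[0.1685, -0.15],
 [-0.15, 0.3165]].

Step 4 — quadratic form (x̄ - mu_0)^T · S^{-1} · (x̄ - mu_0):
  S^{-1} · (x̄ - mu_0) = (0.3494, -0.1891),
  (x̄ - mu_0)^T · [...] = (2.6667)·(0.3494) + (0.6667)·(-0.1891) = 0.8056.

Step 5 — scale by n: T² = 6 · 0.8056 = 4.8335.

T² ≈ 4.8335


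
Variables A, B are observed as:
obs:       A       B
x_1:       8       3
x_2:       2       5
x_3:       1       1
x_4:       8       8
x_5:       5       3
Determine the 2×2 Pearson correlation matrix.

Step 1 — column means:
  mean(A) = (8 + 2 + 1 + 8 + 5) / 5 = 24/5 = 4.8
  mean(B) = (3 + 5 + 1 + 8 + 3) / 5 = 20/5 = 4

Step 2 — sample variances and covariances s[i,j] = (1/(n-1)) · Σ_k (x_{k,i} - mean_i) · (x_{k,j} - mean_j), with n-1 = 4:
  s[A,A] = ((3.2)·(3.2) + (-2.8)·(-2.8) + (-3.8)·(-3.8) + (3.2)·(3.2) + (0.2)·(0.2)) / 4 = 42.8/4 = 10.7
  s[A,B] = ((3.2)·(-1) + (-2.8)·(1) + (-3.8)·(-3) + (3.2)·(4) + (0.2)·(-1)) / 4 = 18/4 = 4.5
  s[B,B] = ((-1)·(-1) + (1)·(1) + (-3)·(-3) + (4)·(4) + (-1)·(-1)) / 4 = 28/4 = 7
  Sample standard deviations s_i = √(s[i,i]):
  s(A) = √(10.7) = 3.2711
  s(B) = √(7) = 2.6458

Step 3 — r_{ij} = s_{ij} / (s_i · s_j):
  r[A,A] = 1 (diagonal).
  r[A,B] = 4.5 / (3.2711 · 2.6458) = 4.5 / 8.6545 = 0.52
  r[B,B] = 1 (diagonal).

R is symmetric with unit diagonal. Assembling:

R = [[1, 0.52],
 [0.52, 1]]


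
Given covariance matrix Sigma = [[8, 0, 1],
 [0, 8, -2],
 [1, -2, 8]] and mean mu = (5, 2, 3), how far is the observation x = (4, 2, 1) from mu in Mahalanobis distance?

Step 1 — centre the observation: (x - mu) = (-1, 0, -2).

Step 2 — invert Sigma (cofactor / det for 3×3, or solve directly):
  Sigma^{-1} = [[0.1271, -0.0042, -0.0169],
 [-0.0042, 0.1335, 0.0339],
 [-0.0169, 0.0339, 0.1356]].

Step 3 — form the quadratic (x - mu)^T · Sigma^{-1} · (x - mu):
  Sigma^{-1} · (x - mu) = (-0.0932, -0.0636, -0.2542).
  (x - mu)^T · [Sigma^{-1} · (x - mu)] = (-1)·(-0.0932) + (0)·(-0.0636) + (-2)·(-0.2542) = 0.6017.

Step 4 — take square root: d = √(0.6017) ≈ 0.7757.

d(x, mu) = √(0.6017) ≈ 0.7757


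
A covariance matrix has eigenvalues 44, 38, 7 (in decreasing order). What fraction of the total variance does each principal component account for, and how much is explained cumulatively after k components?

Step 1 — total variance = trace(Sigma) = Σ λ_i = 44 + 38 + 7 = 89.

Step 2 — fraction explained by component i = λ_i / Σ λ:
  PC1: 44/89 = 0.4944
  PC2: 38/89 = 0.427
  PC3: 7/89 = 0.0787

Step 3 — cumulative fraction after k components = (λ_1 + ... + λ_k) / Σ λ:
  k = 1: 44/89 = 0.4944
  k = 2: (44 + 38)/89 = 82/89 = 0.9213
  k = 3: (44 + 38 + 7)/89 = 89/89 = 1

Summary (fraction, with percent):

explained: PC1 0.4944 (49.44%), PC2 0.427 (42.7%), PC3 0.0787 (7.87%);  cumulative: 0.4944, 0.9213, 1


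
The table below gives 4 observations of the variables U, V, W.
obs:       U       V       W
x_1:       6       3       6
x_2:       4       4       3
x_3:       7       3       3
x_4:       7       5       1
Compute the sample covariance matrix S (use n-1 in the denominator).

Step 1 — column means:
  mean(U) = (6 + 4 + 7 + 7) / 4 = 24/4 = 6
  mean(V) = (3 + 4 + 3 + 5) / 4 = 15/4 = 3.75
  mean(W) = (6 + 3 + 3 + 1) / 4 = 13/4 = 3.25

Step 2 — sample covariance S[i,j] = (1/(n-1)) · Σ_k (x_{k,i} - mean_i) · (x_{k,j} - mean_j), with n-1 = 3.
  S[U,U] = ((0)·(0) + (-2)·(-2) + (1)·(1) + (1)·(1)) / 3 = 6/3 = 2
  S[U,V] = ((0)·(-0.75) + (-2)·(0.25) + (1)·(-0.75) + (1)·(1.25)) / 3 = 0/3 = 0
  S[U,W] = ((0)·(2.75) + (-2)·(-0.25) + (1)·(-0.25) + (1)·(-2.25)) / 3 = -2/3 = -0.6667
  S[V,V] = ((-0.75)·(-0.75) + (0.25)·(0.25) + (-0.75)·(-0.75) + (1.25)·(1.25)) / 3 = 2.75/3 = 0.9167
  S[V,W] = ((-0.75)·(2.75) + (0.25)·(-0.25) + (-0.75)·(-0.25) + (1.25)·(-2.25)) / 3 = -4.75/3 = -1.5833
  S[W,W] = ((2.75)·(2.75) + (-0.25)·(-0.25) + (-0.25)·(-0.25) + (-2.25)·(-2.25)) / 3 = 12.75/3 = 4.25

S is symmetric (S[j,i] = S[i,j]). Assembling:

S = [[2, 0, -0.6667],
 [0, 0.9167, -1.5833],
 [-0.6667, -1.5833, 4.25]]


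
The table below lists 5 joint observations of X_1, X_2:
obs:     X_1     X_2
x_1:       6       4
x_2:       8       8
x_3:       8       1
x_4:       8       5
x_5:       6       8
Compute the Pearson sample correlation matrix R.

Step 1 — column means:
  mean(X_1) = (6 + 8 + 8 + 8 + 6) / 5 = 36/5 = 7.2
  mean(X_2) = (4 + 8 + 1 + 5 + 8) / 5 = 26/5 = 5.2

Step 2 — sample variances and covariances s[i,j] = (1/(n-1)) · Σ_k (x_{k,i} - mean_i) · (x_{k,j} - mean_j), with n-1 = 4:
  s[X_1,X_1] = ((-1.2)·(-1.2) + (0.8)·(0.8) + (0.8)·(0.8) + (0.8)·(0.8) + (-1.2)·(-1.2)) / 4 = 4.8/4 = 1.2
  s[X_1,X_2] = ((-1.2)·(-1.2) + (0.8)·(2.8) + (0.8)·(-4.2) + (0.8)·(-0.2) + (-1.2)·(2.8)) / 4 = -3.2/4 = -0.8
  s[X_2,X_2] = ((-1.2)·(-1.2) + (2.8)·(2.8) + (-4.2)·(-4.2) + (-0.2)·(-0.2) + (2.8)·(2.8)) / 4 = 34.8/4 = 8.7
  Sample standard deviations s_i = √(s[i,i]):
  s(X_1) = √(1.2) = 1.0954
  s(X_2) = √(8.7) = 2.9496

Step 3 — r_{ij} = s_{ij} / (s_i · s_j):
  r[X_1,X_1] = 1 (diagonal).
  r[X_1,X_2] = -0.8 / (1.0954 · 2.9496) = -0.8 / 3.2311 = -0.2476
  r[X_2,X_2] = 1 (diagonal).

R is symmetric with unit diagonal. Assembling:

R = [[1, -0.2476],
 [-0.2476, 1]]


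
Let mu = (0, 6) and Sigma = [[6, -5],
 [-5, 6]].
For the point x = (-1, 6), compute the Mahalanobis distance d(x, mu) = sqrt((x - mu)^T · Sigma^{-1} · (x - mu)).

Step 1 — centre the observation: (x - mu) = (-1, 0).

Step 2 — invert Sigma. det(Sigma) = 6·6 - (-5)² = 11.
  Sigma^{-1} = (1/det) · [[d, -b], [-b, a]] = [[0.5455, 0.4545],
 [0.4545, 0.5455]].

Step 3 — form the quadratic (x - mu)^T · Sigma^{-1} · (x - mu):
  Sigma^{-1} · (x - mu) = (-0.5455, -0.4545).
  (x - mu)^T · [Sigma^{-1} · (x - mu)] = (-1)·(-0.5455) + (0)·(-0.4545) = 0.5455.

Step 4 — take square root: d = √(0.5455) ≈ 0.7385.

d(x, mu) = √(0.5455) ≈ 0.7385


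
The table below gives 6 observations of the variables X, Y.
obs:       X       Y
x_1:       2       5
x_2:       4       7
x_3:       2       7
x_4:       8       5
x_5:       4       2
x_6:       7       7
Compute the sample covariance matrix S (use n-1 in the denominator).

Step 1 — column means:
  mean(X) = (2 + 4 + 2 + 8 + 4 + 7) / 6 = 27/6 = 4.5
  mean(Y) = (5 + 7 + 7 + 5 + 2 + 7) / 6 = 33/6 = 5.5

Step 2 — sample covariance S[i,j] = (1/(n-1)) · Σ_k (x_{k,i} - mean_i) · (x_{k,j} - mean_j), with n-1 = 5.
  S[X,X] = ((-2.5)·(-2.5) + (-0.5)·(-0.5) + (-2.5)·(-2.5) + (3.5)·(3.5) + (-0.5)·(-0.5) + (2.5)·(2.5)) / 5 = 31.5/5 = 6.3
  S[X,Y] = ((-2.5)·(-0.5) + (-0.5)·(1.5) + (-2.5)·(1.5) + (3.5)·(-0.5) + (-0.5)·(-3.5) + (2.5)·(1.5)) / 5 = 0.5/5 = 0.1
  S[Y,Y] = ((-0.5)·(-0.5) + (1.5)·(1.5) + (1.5)·(1.5) + (-0.5)·(-0.5) + (-3.5)·(-3.5) + (1.5)·(1.5)) / 5 = 19.5/5 = 3.9

S is symmetric (S[j,i] = S[i,j]). Assembling:

S = [[6.3, 0.1],
 [0.1, 3.9]]


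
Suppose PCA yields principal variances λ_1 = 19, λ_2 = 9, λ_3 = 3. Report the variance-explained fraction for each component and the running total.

Step 1 — total variance = trace(Sigma) = Σ λ_i = 19 + 9 + 3 = 31.

Step 2 — fraction explained by component i = λ_i / Σ λ:
  PC1: 19/31 = 0.6129
  PC2: 9/31 = 0.2903
  PC3: 3/31 = 0.0968

Step 3 — cumulative fraction after k components = (λ_1 + ... + λ_k) / Σ λ:
  k = 1: 19/31 = 0.6129
  k = 2: (19 + 9)/31 = 28/31 = 0.9032
  k = 3: (19 + 9 + 3)/31 = 31/31 = 1

Summary (fraction, with percent):

explained: PC1 0.6129 (61.29%), PC2 0.2903 (29.03%), PC3 0.0968 (9.68%);  cumulative: 0.6129, 0.9032, 1


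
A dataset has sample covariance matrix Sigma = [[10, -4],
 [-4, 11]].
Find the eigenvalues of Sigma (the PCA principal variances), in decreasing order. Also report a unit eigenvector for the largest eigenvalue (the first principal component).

Step 1 — characteristic polynomial of 2×2 Sigma:
  det(Sigma - λI) = λ² - trace · λ + det = 0.
  trace = 10 + 11 = 21, det = 10·11 - (-4)² = 94.
Step 2 — discriminant:
  Δ = trace² - 4·det = 441 - 376 = 65.
Step 3 — eigenvalues:
  λ = (trace ± √Δ)/2 = (21 ± 8.0623)/2,
  λ_1 = 14.5311,  λ_2 = 6.4689.

Step 4 — unit eigenvector for λ_1: solve (Sigma - λ_1 I)v = 0. First row:
  (10 - 14.5311)·v_x + (-4)·v_y = 0, i.e. (-4.5311)·v_x + (-4)·v_y = 0,
  so v ∝ (b, λ_1 - a) = (-4, 4.5311); multiply by -1 so the first entry is positive: u = (4, -4.5311).
  ||u|| = √((4)² + (-4.5311)²) = √(36.5311) ≈ 6.0441,
  v_1 = u/||u|| ≈ (0.6618, -0.7497) (||v_1|| = 1).

λ_1 = 14.5311,  λ_2 = 6.4689;  v_1 ≈ (0.6618, -0.7497)


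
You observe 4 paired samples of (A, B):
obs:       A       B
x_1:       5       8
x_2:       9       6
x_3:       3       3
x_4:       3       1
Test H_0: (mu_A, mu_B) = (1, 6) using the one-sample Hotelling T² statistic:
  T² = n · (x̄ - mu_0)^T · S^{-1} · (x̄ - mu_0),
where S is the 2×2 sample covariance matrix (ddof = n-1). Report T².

Step 1 — sample mean vector:
  mean(A) = (5 + 9 + 3 + 3) / 4 = 20/4 = 5
  mean(B) = (8 + 6 + 3 + 1) / 4 = 18/4 = 4.5
  x̄ = (5, 4.5),  deviation x̄ - mu_0 = (5, 4.5) - (1, 6) = (4, -1.5).

Step 2 — sample covariance matrix, S[i,j] = (1/(n-1)) · Σ_k (x_{k,i} - mean_i) · (x_{k,j} - mean_j), divisor n-1 = 3:
  S[A,A] = ((0)·(0) + (4)·(4) + (-2)·(-2) + (-2)·(-2)) / 3 = 24/3 = 8
  S[A,B] = ((0)·(3.5) + (4)·(1.5) + (-2)·(-1.5) + (-2)·(-3.5)) / 3 = 16/3 = 5.3333
  S[B,B] = ((3.5)·(3.5) + (1.5)·(1.5) + (-1.5)·(-1.5) + (-3.5)·(-3.5)) / 3 = 29/3 = 9.6667
  S = [[8, 5.3333],
 [5.3333, 9.6667]].

Step 3 — invert S. det(S) = 8·9.6667 - (5.3333)² = 48.8889.
  S^{-1} = (1/det) · [[d, -b], [-b, a]] = [[0.1977, -0.1091],
 [-0.1091, 0.1636]].

Step 4 — quadratic form (x̄ - mu_0)^T · S^{-1} · (x̄ - mu_0):
  S^{-1} · (x̄ - mu_0) = (0.9545, -0.6818),
  (x̄ - mu_0)^T · [...] = (4)·(0.9545) + (-1.5)·(-0.6818) = 4.8409.

Step 5 — scale by n: T² = 4 · 4.8409 = 19.3636.

T² ≈ 19.3636


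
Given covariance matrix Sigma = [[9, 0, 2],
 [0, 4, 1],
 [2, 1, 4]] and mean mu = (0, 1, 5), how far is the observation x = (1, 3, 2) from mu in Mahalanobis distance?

Step 1 — centre the observation: (x - mu) = (1, 2, -3).

Step 2 — invert Sigma (cofactor / det for 3×3, or solve directly):
  Sigma^{-1} = [[0.1261, 0.0168, -0.0672],
 [0.0168, 0.2689, -0.0756],
 [-0.0672, -0.0756, 0.3025]].

Step 3 — form the quadratic (x - mu)^T · Sigma^{-1} · (x - mu):
  Sigma^{-1} · (x - mu) = (0.3613, 0.7815, -1.1261).
  (x - mu)^T · [Sigma^{-1} · (x - mu)] = (1)·(0.3613) + (2)·(0.7815) + (-3)·(-1.1261) = 5.3025.

Step 4 — take square root: d = √(5.3025) ≈ 2.3027.

d(x, mu) = √(5.3025) ≈ 2.3027


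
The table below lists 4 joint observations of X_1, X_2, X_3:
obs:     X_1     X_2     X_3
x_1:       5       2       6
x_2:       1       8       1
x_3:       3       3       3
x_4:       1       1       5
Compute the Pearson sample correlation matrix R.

Step 1 — column means:
  mean(X_1) = (5 + 1 + 3 + 1) / 4 = 10/4 = 2.5
  mean(X_2) = (2 + 8 + 3 + 1) / 4 = 14/4 = 3.5
  mean(X_3) = (6 + 1 + 3 + 5) / 4 = 15/4 = 3.75

Step 2 — sample variances and covariances s[i,j] = (1/(n-1)) · Σ_k (x_{k,i} - mean_i) · (x_{k,j} - mean_j), with n-1 = 3:
  s[X_1,X_1] = ((2.5)·(2.5) + (-1.5)·(-1.5) + (0.5)·(0.5) + (-1.5)·(-1.5)) / 3 = 11/3 = 3.6667
  s[X_1,X_2] = ((2.5)·(-1.5) + (-1.5)·(4.5) + (0.5)·(-0.5) + (-1.5)·(-2.5)) / 3 = -7/3 = -2.3333
  s[X_1,X_3] = ((2.5)·(2.25) + (-1.5)·(-2.75) + (0.5)·(-0.75) + (-1.5)·(1.25)) / 3 = 7.5/3 = 2.5
  s[X_2,X_2] = ((-1.5)·(-1.5) + (4.5)·(4.5) + (-0.5)·(-0.5) + (-2.5)·(-2.5)) / 3 = 29/3 = 9.6667
  s[X_2,X_3] = ((-1.5)·(2.25) + (4.5)·(-2.75) + (-0.5)·(-0.75) + (-2.5)·(1.25)) / 3 = -18.5/3 = -6.1667
  s[X_3,X_3] = ((2.25)·(2.25) + (-2.75)·(-2.75) + (-0.75)·(-0.75) + (1.25)·(1.25)) / 3 = 14.75/3 = 4.9167
  Sample standard deviations s_i = √(s[i,i]):
  s(X_1) = √(3.6667) = 1.9149
  s(X_2) = √(9.6667) = 3.1091
  s(X_3) = √(4.9167) = 2.2174

Step 3 — r_{ij} = s_{ij} / (s_i · s_j):
  r[X_1,X_1] = 1 (diagonal).
  r[X_1,X_2] = -2.3333 / (1.9149 · 3.1091) = -2.3333 / 5.9535 = -0.3919
  r[X_1,X_3] = 2.5 / (1.9149 · 2.2174) = 2.5 / 4.2459 = 0.5888
  r[X_2,X_2] = 1 (diagonal).
  r[X_2,X_3] = -6.1667 / (3.1091 · 2.2174) = -6.1667 / 6.894 = -0.8945
  r[X_3,X_3] = 1 (diagonal).

R is symmetric with unit diagonal. Assembling:

R = [[1, -0.3919, 0.5888],
 [-0.3919, 1, -0.8945],
 [0.5888, -0.8945, 1]]


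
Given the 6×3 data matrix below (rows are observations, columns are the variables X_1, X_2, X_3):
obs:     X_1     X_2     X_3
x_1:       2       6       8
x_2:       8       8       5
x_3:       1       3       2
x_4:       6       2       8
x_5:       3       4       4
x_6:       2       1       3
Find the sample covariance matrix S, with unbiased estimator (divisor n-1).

Step 1 — column means:
  mean(X_1) = (2 + 8 + 1 + 6 + 3 + 2) / 6 = 22/6 = 3.6667
  mean(X_2) = (6 + 8 + 3 + 2 + 4 + 1) / 6 = 24/6 = 4
  mean(X_3) = (8 + 5 + 2 + 8 + 4 + 3) / 6 = 30/6 = 5

Step 2 — sample covariance S[i,j] = (1/(n-1)) · Σ_k (x_{k,i} - mean_i) · (x_{k,j} - mean_j), with n-1 = 5.
  S[X_1,X_1] = ((-1.6667)·(-1.6667) + (4.3333)·(4.3333) + (-2.6667)·(-2.6667) + (2.3333)·(2.3333) + (-0.6667)·(-0.6667) + (-1.6667)·(-1.6667)) / 5 = 37.3333/5 = 7.4667
  S[X_1,X_2] = ((-1.6667)·(2) + (4.3333)·(4) + (-2.6667)·(-1) + (2.3333)·(-2) + (-0.6667)·(0) + (-1.6667)·(-3)) / 5 = 17/5 = 3.4
  S[X_1,X_3] = ((-1.6667)·(3) + (4.3333)·(0) + (-2.6667)·(-3) + (2.3333)·(3) + (-0.6667)·(-1) + (-1.6667)·(-2)) / 5 = 14/5 = 2.8
  S[X_2,X_2] = ((2)·(2) + (4)·(4) + (-1)·(-1) + (-2)·(-2) + (0)·(0) + (-3)·(-3)) / 5 = 34/5 = 6.8
  S[X_2,X_3] = ((2)·(3) + (4)·(0) + (-1)·(-3) + (-2)·(3) + (0)·(-1) + (-3)·(-2)) / 5 = 9/5 = 1.8
  S[X_3,X_3] = ((3)·(3) + (0)·(0) + (-3)·(-3) + (3)·(3) + (-1)·(-1) + (-2)·(-2)) / 5 = 32/5 = 6.4

S is symmetric (S[j,i] = S[i,j]). Assembling:

S = [[7.4667, 3.4, 2.8],
 [3.4, 6.8, 1.8],
 [2.8, 1.8, 6.4]]


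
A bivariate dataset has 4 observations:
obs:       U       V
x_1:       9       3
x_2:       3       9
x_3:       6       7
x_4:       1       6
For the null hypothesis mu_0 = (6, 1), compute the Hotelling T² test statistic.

Step 1 — sample mean vector:
  mean(U) = (9 + 3 + 6 + 1) / 4 = 19/4 = 4.75
  mean(V) = (3 + 9 + 7 + 6) / 4 = 25/4 = 6.25
  x̄ = (4.75, 6.25),  deviation x̄ - mu_0 = (4.75, 6.25) - (6, 1) = (-1.25, 5.25).

Step 2 — sample covariance matrix, S[i,j] = (1/(n-1)) · Σ_k (x_{k,i} - mean_i) · (x_{k,j} - mean_j), divisor n-1 = 3:
  S[U,U] = ((4.25)·(4.25) + (-1.75)·(-1.75) + (1.25)·(1.25) + (-3.75)·(-3.75)) / 3 = 36.75/3 = 12.25
  S[U,V] = ((4.25)·(-3.25) + (-1.75)·(2.75) + (1.25)·(0.75) + (-3.75)·(-0.25)) / 3 = -16.75/3 = -5.5833
  S[V,V] = ((-3.25)·(-3.25) + (2.75)·(2.75) + (0.75)·(0.75) + (-0.25)·(-0.25)) / 3 = 18.75/3 = 6.25
  S = [[12.25, -5.5833],
 [-5.5833, 6.25]].

Step 3 — invert S. det(S) = 12.25·6.25 - (-5.5833)² = 45.3889.
  S^{-1} = (1/det) · [[d, -b], [-b, a]] = [[0.1377, 0.123],
 [0.123, 0.2699]].

Step 4 — quadratic form (x̄ - mu_0)^T · S^{-1} · (x̄ - mu_0):
  S^{-1} · (x̄ - mu_0) = (0.4737, 1.2632),
  (x̄ - mu_0)^T · [...] = (-1.25)·(0.4737) + (5.25)·(1.2632) = 6.0395.

Step 5 — scale by n: T² = 4 · 6.0395 = 24.1579.

T² ≈ 24.1579


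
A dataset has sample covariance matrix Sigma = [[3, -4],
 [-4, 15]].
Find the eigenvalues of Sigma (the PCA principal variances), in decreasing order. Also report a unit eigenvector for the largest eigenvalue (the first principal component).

Step 1 — characteristic polynomial of 2×2 Sigma:
  det(Sigma - λI) = λ² - trace · λ + det = 0.
  trace = 3 + 15 = 18, det = 3·15 - (-4)² = 29.
Step 2 — discriminant:
  Δ = trace² - 4·det = 324 - 116 = 208.
Step 3 — eigenvalues:
  λ = (trace ± √Δ)/2 = (18 ± 14.4222)/2,
  λ_1 = 16.2111,  λ_2 = 1.7889.

Step 4 — unit eigenvector for λ_1: solve (Sigma - λ_1 I)v = 0. First row:
  (3 - 16.2111)·v_x + (-4)·v_y = 0, i.e. (-13.2111)·v_x + (-4)·v_y = 0,
  so v ∝ (b, λ_1 - a) = (-4, 13.2111); multiply by -1 so the first entry is positive: u = (4, -13.2111).
  ||u|| = √((4)² + (-13.2111)²) = √(190.5332) ≈ 13.8034,
  v_1 = u/||u|| ≈ (0.2898, -0.9571) (||v_1|| = 1).

λ_1 = 16.2111,  λ_2 = 1.7889;  v_1 ≈ (0.2898, -0.9571)


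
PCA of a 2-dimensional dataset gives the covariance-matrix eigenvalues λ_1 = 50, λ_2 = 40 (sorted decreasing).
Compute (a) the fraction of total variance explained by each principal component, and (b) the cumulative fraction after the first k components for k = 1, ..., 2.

Step 1 — total variance = trace(Sigma) = Σ λ_i = 50 + 40 = 90.

Step 2 — fraction explained by component i = λ_i / Σ λ:
  PC1: 50/90 = 0.5556
  PC2: 40/90 = 0.4444

Step 3 — cumulative fraction after k components = (λ_1 + ... + λ_k) / Σ λ:
  k = 1: 50/90 = 0.5556
  k = 2: (50 + 40)/90 = 90/90 = 1

Summary (fraction, with percent):

explained: PC1 0.5556 (55.56%), PC2 0.4444 (44.44%);  cumulative: 0.5556, 1


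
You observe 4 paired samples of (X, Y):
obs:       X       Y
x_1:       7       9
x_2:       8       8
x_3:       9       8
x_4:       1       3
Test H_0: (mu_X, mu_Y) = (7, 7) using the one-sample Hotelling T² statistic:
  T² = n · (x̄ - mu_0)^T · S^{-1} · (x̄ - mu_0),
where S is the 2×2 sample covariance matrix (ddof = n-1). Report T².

Step 1 — sample mean vector:
  mean(X) = (7 + 8 + 9 + 1) / 4 = 25/4 = 6.25
  mean(Y) = (9 + 8 + 8 + 3) / 4 = 28/4 = 7
  x̄ = (6.25, 7),  deviation x̄ - mu_0 = (6.25, 7) - (7, 7) = (-0.75, 0).

Step 2 — sample covariance matrix, S[i,j] = (1/(n-1)) · Σ_k (x_{k,i} - mean_i) · (x_{k,j} - mean_j), divisor n-1 = 3:
  S[X,X] = ((0.75)·(0.75) + (1.75)·(1.75) + (2.75)·(2.75) + (-5.25)·(-5.25)) / 3 = 38.75/3 = 12.9167
  S[X,Y] = ((0.75)·(2) + (1.75)·(1) + (2.75)·(1) + (-5.25)·(-4)) / 3 = 27/3 = 9
  S[Y,Y] = ((2)·(2) + (1)·(1) + (1)·(1) + (-4)·(-4)) / 3 = 22/3 = 7.3333
  S = [[12.9167, 9],
 [9, 7.3333]].

Step 3 — invert S. det(S) = 12.9167·7.3333 - (9)² = 13.7222.
  S^{-1} = (1/det) · [[d, -b], [-b, a]] = [[0.5344, -0.6559],
 [-0.6559, 0.9413]].

Step 4 — quadratic form (x̄ - mu_0)^T · S^{-1} · (x̄ - mu_0):
  S^{-1} · (x̄ - mu_0) = (-0.4008, 0.4919),
  (x̄ - mu_0)^T · [...] = (-0.75)·(-0.4008) + (0)·(0.4919) = 0.3006.

Step 5 — scale by n: T² = 4 · 0.3006 = 1.2024.

T² ≈ 1.2024


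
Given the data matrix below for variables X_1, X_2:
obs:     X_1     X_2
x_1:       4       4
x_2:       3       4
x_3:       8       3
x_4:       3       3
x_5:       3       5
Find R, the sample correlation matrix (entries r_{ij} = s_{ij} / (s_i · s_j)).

Step 1 — column means:
  mean(X_1) = (4 + 3 + 8 + 3 + 3) / 5 = 21/5 = 4.2
  mean(X_2) = (4 + 4 + 3 + 3 + 5) / 5 = 19/5 = 3.8

Step 2 — sample variances and covariances s[i,j] = (1/(n-1)) · Σ_k (x_{k,i} - mean_i) · (x_{k,j} - mean_j), with n-1 = 4:
  s[X_1,X_1] = ((-0.2)·(-0.2) + (-1.2)·(-1.2) + (3.8)·(3.8) + (-1.2)·(-1.2) + (-1.2)·(-1.2)) / 4 = 18.8/4 = 4.7
  s[X_1,X_2] = ((-0.2)·(0.2) + (-1.2)·(0.2) + (3.8)·(-0.8) + (-1.2)·(-0.8) + (-1.2)·(1.2)) / 4 = -3.8/4 = -0.95
  s[X_2,X_2] = ((0.2)·(0.2) + (0.2)·(0.2) + (-0.8)·(-0.8) + (-0.8)·(-0.8) + (1.2)·(1.2)) / 4 = 2.8/4 = 0.7
  Sample standard deviations s_i = √(s[i,i]):
  s(X_1) = √(4.7) = 2.1679
  s(X_2) = √(0.7) = 0.8367

Step 3 — r_{ij} = s_{ij} / (s_i · s_j):
  r[X_1,X_1] = 1 (diagonal).
  r[X_1,X_2] = -0.95 / (2.1679 · 0.8367) = -0.95 / 1.8138 = -0.5238
  r[X_2,X_2] = 1 (diagonal).

R is symmetric with unit diagonal. Assembling:

R = [[1, -0.5238],
 [-0.5238, 1]]


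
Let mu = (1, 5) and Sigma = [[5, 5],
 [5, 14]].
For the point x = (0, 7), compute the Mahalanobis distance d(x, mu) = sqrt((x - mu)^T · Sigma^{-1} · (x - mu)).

Step 1 — centre the observation: (x - mu) = (-1, 2).

Step 2 — invert Sigma. det(Sigma) = 5·14 - (5)² = 45.
  Sigma^{-1} = (1/det) · [[d, -b], [-b, a]] = [[0.3111, -0.1111],
 [-0.1111, 0.1111]].

Step 3 — form the quadratic (x - mu)^T · Sigma^{-1} · (x - mu):
  Sigma^{-1} · (x - mu) = (-0.5333, 0.3333).
  (x - mu)^T · [Sigma^{-1} · (x - mu)] = (-1)·(-0.5333) + (2)·(0.3333) = 1.2.

Step 4 — take square root: d = √(1.2) ≈ 1.0954.

d(x, mu) = √(1.2) ≈ 1.0954
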